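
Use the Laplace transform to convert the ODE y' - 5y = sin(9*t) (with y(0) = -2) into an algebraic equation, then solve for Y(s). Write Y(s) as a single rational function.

Y(s) = (-2*s^2 - 153)/(s^3 - 5*s^2 + 81*s - 405)

Apply the Laplace transform to the equation.
Using L{y'} = sY - y(0) = sY - (-2), the left side becomes (s - 5)Y - (-2).
The right side is L{sin(9*t)} = 9/(s^2 + 81).
So (s - 5)Y = 9/(s^2 + 81) + (-2).
Solve for Y(s) and write it as one ratio of polynomials.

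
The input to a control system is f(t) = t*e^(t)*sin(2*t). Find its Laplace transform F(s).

L{sin(2t)} = 2/(s^2 + 4).
Multiplying by e^(t) shifts s → s - 1, so L{e^(t)*sin(2*t)} = 2/((s - 1)^2 + 4).
Then apply L{t·g(t)} = -d/ds[G(s)] with G(s) = 2/((s - 1)^2 + 4):
differentiating 1 time and applying the sign gives 4*(s - 1)/(s^2 - 2*s + 5)^2.

F(s) = 4*(s - 1)/(s^2 - 2*s + 5)^2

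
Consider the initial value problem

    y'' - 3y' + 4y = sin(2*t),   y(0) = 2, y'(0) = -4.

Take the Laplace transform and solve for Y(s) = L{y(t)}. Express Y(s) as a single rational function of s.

Transform both sides with L{·}.
Using L{y''} = s^2 Y - s·y(0) - y'(0) and L{y'} = sY - y(0), with y(0) = 2, y'(0) = -4, the left side becomes (s^2 - 3*s + 4)Y - (2*s - 10).
The right side is L{sin(2*t)} = 2/(s^2 + 4).
So (s^2 - 3*s + 4)Y = 2/(s^2 + 4) + (2*s - 10).
Isolate Y and clear denominators.

Y(s) = (2*s^3 - 10*s^2 + 8*s - 38)/(s^4 - 3*s^3 + 8*s^2 - 12*s + 16)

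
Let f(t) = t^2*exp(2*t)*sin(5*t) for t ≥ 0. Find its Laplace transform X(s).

L{sin(5t)} = 5/(s^2 + 25).
Multiplying by e^(2t) shifts s → s - 2, so L{exp(2*t)*sin(5*t)} = 5/((s - 2)^2 + 25).
Then apply L{t^2·g(t)} = (-1)^2 d^2/ds^2[G(s)] with G(s) = 5/((s - 2)^2 + 25):
differentiating 2 times and applying the sign gives 10*(3*s^2 - 12*s - 13)/(s^2 - 4*s + 29)^3.

X(s) = 10*(3*s^2 - 12*s - 13)/(s^2 - 4*s + 29)^3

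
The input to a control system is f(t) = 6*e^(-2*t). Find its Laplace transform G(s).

L{6} = 6/s.
By the first shifting theorem, multiplying by e^(-2t) replaces s with s + 2.

G(s) = 6/(s + 2)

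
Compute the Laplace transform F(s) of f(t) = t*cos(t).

F(s) = (s - 1)*(s + 1)/(s^2 + 1)^2

L{cos(t)} = s/(s^2 + 1).
Then apply L{t·g(t)} = -d/ds[G(s)] with G(s) = s/(s^2 + 1):
differentiating 1 time and applying the sign gives (s - 1)*(s + 1)/(s^2 + 1)^2.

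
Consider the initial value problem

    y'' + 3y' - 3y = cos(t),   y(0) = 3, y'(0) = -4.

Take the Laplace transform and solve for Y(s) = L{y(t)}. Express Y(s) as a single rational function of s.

Y(s) = (3*s^3 + 5*s^2 + 4*s + 5)/(s^4 + 3*s^3 - 2*s^2 + 3*s - 3)

Transform both sides with L{·}.
With L{y''} = s^2 Y - s·y(0) - y'(0) and L{y'} = sY - y(0), with y(0) = 3, y'(0) = -4: the LHS transforms to (s^2 + 3*s - 3)Y - (3*s + 5).
The right side is L{cos(t)} = s/(s^2 + 1).
So (s^2 + 3*s - 3)Y = s/(s^2 + 1) + (3*s + 5).
Isolate Y and clear denominators.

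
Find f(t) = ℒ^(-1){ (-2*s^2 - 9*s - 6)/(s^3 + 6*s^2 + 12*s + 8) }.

f(t) = 2*t^2*exp(-2*t) - t*exp(-2*t) - 2*exp(-2*t)

Factor the denominator: s^3 + 6*s^2 + 12*s + 8 = (s + 2)^3.
Partial fraction decomposition gives [-2/(s + 2)] + [-1/(s + 2)^2] + [4/(s + 2)^3].
Invert each term: -2/(s + 2) ↔ -2e^(-2t); -1/(s + 2)^2 ↔ -t·e^(-2t); 4/(s + 2)^3 ↔ (2)t^2·e^(-2t).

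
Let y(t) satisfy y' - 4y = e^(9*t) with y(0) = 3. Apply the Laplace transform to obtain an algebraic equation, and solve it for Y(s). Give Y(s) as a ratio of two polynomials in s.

Y(s) = (3*s - 26)/(s^2 - 13*s + 36)

Laplace-transform each side.
Using L{y'} = sY - y(0) = sY - 3, the left side becomes (s - 4)Y - (3).
The right side is L{e^(9*t)} = 1/(s - 9).
So (s - 4)Y = 1/(s - 9) + (3).
Divide through and combine into a single rational function.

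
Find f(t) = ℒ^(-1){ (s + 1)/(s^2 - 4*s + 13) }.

f(t) = exp(2*t)*sin(3*t) + exp(2*t)*cos(3*t)

Complete the square in the denominator: s^2 - 4*s + 13 = (s - 2)^2 + 3^2.
Split the numerator to match: s + 1 = 1·(s - 2) + 1·3.
Invert each term: 1·(s - 2)/((s - 2)^2 + 9) ↔ e^(2t)cos(3t); 1·3/((s - 2)^2 + 9) ↔ e^(2t)sin(3t).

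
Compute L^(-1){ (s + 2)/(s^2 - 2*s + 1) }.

Factor the denominator: s^2 - 2*s + 1 = (s - 1)^2.
Partial fraction decomposition gives [1/(s - 1)] + [3/(s - 1)^2].
Invert each term: 1/(s - 1) ↔ e^(t); 3/(s - 1)^2 ↔ 3t·e^(t).

3*t*exp(t) + exp(t)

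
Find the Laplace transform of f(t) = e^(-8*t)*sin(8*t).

L{sin(8t)} = 8/(s^2 + 64).
By the first shifting theorem, multiplying by e^(-8t) replaces s with s + 8.

8/((s + 8)^2 + 64)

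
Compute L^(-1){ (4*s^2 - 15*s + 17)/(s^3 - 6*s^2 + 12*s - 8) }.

Factor the denominator: s^3 - 6*s^2 + 12*s - 8 = (s - 2)^3.
Partial fraction decomposition gives [4/(s - 2)] + [(s - 2)^(-2)] + [3/(s - 2)^3].
Invert each term: 4/(s - 2) ↔ 4e^(2t); 1/(s - 2)^2 ↔ t·e^(2t); 3/(s - 2)^3 ↔ (3/2)t^2·e^(2t).

3*t^2*exp(2*t)/2 + t*exp(2*t) + 4*exp(2*t)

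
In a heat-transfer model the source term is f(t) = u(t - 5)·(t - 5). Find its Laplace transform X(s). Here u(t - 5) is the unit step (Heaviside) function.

By the second shifting theorem, L{u(t - c)·g(t - c)} = e^(-cs)·G(s) with c = 5 and G(s) = L{g(t)}.
L{t} = 1!/s^2 = 1/s^2.

X(s) = exp(-5*s)/s^2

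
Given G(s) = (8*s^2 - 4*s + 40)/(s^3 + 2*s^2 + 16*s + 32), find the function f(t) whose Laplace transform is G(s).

Factor the denominator: s^3 + 2*s^2 + 16*s + 32 = (s + 2)*(s^2 + 16).
Partial fraction decomposition gives [4/(s + 2)] + [4*s/(s^2 + 16)] + [-12/(s^2 + 16)].
Invert each term: 4/(s + 2) ↔ 4e^(-2t); 4·s/(s^2 + 16) ↔ 4cos(4t); -3·4/(s^2 + 16) ↔ -3sin(4t).

f(t) = -3*sin(4*t) + 4*cos(4*t) + 4*exp(-2*t)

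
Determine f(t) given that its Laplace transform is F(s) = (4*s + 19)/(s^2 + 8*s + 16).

f(t) = 3*t*exp(-4*t) + 4*exp(-4*t)

Factor the denominator: s^2 + 8*s + 16 = (s + 4)^2.
Partial fraction decomposition gives [4/(s + 4)] + [3/(s + 4)^2].
Invert each term: 4/(s + 4) ↔ 4e^(-4t); 3/(s + 4)^2 ↔ 3t·e^(-4t).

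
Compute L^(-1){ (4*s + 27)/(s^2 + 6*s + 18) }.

Complete the square in the denominator: s^2 + 6*s + 18 = (s + 3)^2 + 3^2.
Split the numerator to match: 4*s + 27 = 4·(s + 3) + 5·3.
Invert each term: 4·(s + 3)/((s + 3)^2 + 9) ↔ 4e^(-3t)cos(3t); 5·3/((s + 3)^2 + 9) ↔ 5e^(-3t)sin(3t).

5*exp(-3*t)*sin(3*t) + 4*exp(-3*t)*cos(3*t)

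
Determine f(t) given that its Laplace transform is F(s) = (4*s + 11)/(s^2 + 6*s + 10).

Complete the square in the denominator: s^2 + 6*s + 10 = (s + 3)^2 + 1^2.
Split the numerator to match: 4*s + 11 = 4·(s + 3) - 1·1.
Invert each term: 4·(s + 3)/((s + 3)^2 + 1) ↔ 4e^(-3t)cos(t); -1·1/((s + 3)^2 + 1) ↔ -e^(-3t)sin(t).

f(t) = -exp(-3*t)*sin(t) + 4*exp(-3*t)*cos(t)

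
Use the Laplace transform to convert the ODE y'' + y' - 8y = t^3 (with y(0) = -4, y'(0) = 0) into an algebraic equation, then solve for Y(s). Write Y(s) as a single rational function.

Transform both sides with L{·}.
With L{y''} = s^2 Y - s·y(0) - y'(0) and L{y'} = sY - y(0), with y(0) = -4, y'(0) = 0: the LHS transforms to (s^2 + s - 8)Y - (-4*s - 4).
The right side is L{t^3} = 6/s^4.
So (s^2 + s - 8)Y = 6/s^4 + (-4*s - 4).
Divide through and combine into a single rational function.

Y(s) = (-4*s^5 - 4*s^4 + 6)/(s^6 + s^5 - 8*s^4)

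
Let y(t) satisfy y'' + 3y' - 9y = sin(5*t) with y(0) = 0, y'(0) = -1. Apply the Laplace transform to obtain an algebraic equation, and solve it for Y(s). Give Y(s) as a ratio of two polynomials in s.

Transform both sides with L{·}.
With L{y''} = s^2 Y - s·y(0) - y'(0) and L{y'} = sY - y(0), with y(0) = 0, y'(0) = -1: the LHS transforms to (s^2 + 3*s - 9)Y - (-1).
The right side is L{sin(5*t)} = 5/(s^2 + 25).
So (s^2 + 3*s - 9)Y = 5/(s^2 + 25) + (-1).
Divide through and combine into a single rational function.

Y(s) = (-s^2 - 20)/(s^4 + 3*s^3 + 16*s^2 + 75*s - 225)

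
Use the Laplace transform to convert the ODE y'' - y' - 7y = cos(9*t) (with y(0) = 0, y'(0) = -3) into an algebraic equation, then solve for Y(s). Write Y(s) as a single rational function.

Take the Laplace transform of both sides.
Using L{y''} = s^2 Y - s·y(0) - y'(0) and L{y'} = sY - y(0), with y(0) = 0, y'(0) = -3, the left side becomes (s^2 - s - 7)Y - (-3).
The right side is L{cos(9*t)} = s/(s^2 + 81).
So (s^2 - s - 7)Y = s/(s^2 + 81) + (-3).
Divide through and combine into a single rational function.

Y(s) = (-3*s^2 + s - 243)/(s^4 - s^3 + 74*s^2 - 81*s - 567)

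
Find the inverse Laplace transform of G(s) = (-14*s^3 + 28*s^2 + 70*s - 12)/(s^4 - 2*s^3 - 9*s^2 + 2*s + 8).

-2*exp(4*t) - 4*exp(t) - 4*exp(-t) - 4*exp(-2*t)

Factor the denominator: s^4 - 2*s^3 - 9*s^2 + 2*s + 8 = (s - 4)*(s - 1)*(s + 1)*(s + 2).
Partial fraction decomposition gives [-4/(s + 1)] + [-4/(s + 2)] + [-2/(s - 4)] + [-4/(s - 1)].
Invert each term: -4/(s + 1) ↔ -4e^(-t); -4/(s + 2) ↔ -4e^(-2t); -2/(s - 4) ↔ -2e^(4t); -4/(s - 1) ↔ -4e^(t).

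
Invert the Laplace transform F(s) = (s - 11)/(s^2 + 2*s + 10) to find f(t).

Complete the square in the denominator: s^2 + 2*s + 10 = (s + 1)^2 + 3^2.
Split the numerator to match: s - 11 = 1·(s + 1) - 4·3.
Invert each term: 1·(s + 1)/((s + 1)^2 + 9) ↔ e^(-t)cos(3t); -4·3/((s + 1)^2 + 9) ↔ -4e^(-t)sin(3t).

f(t) = -4*exp(-t)*sin(3*t) + exp(-t)*cos(3*t)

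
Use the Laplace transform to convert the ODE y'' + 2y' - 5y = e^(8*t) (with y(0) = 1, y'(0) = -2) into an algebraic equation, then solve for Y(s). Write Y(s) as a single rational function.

Y(s) = (s^2 - 8*s + 1)/(s^3 - 6*s^2 - 21*s + 40)

Laplace-transform each side.
The derivative rules (L{y''} = s^2 Y - s·y(0) - y'(0) and L{y'} = sY - y(0), with y(0) = 1, y'(0) = -2) turn the left side into (s^2 + 2*s - 5)Y - (s).
The right side is L{e^(8*t)} = 1/(s - 8).
So (s^2 + 2*s - 5)Y = 1/(s - 8) + (s).
Solve for Y(s) and write it as one ratio of polynomials.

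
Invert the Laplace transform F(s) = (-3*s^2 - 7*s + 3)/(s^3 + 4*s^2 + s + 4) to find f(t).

f(t) = sin(t) - 2*cos(t) - exp(-4*t)

Factor the denominator: s^3 + 4*s^2 + s + 4 = (s + 4)*(s^2 + 1).
Partial fraction decomposition gives [-1/(s + 4)] + [-2*s/(s^2 + 1)] + [1/(s^2 + 1)].
Invert each term: -1/(s + 4) ↔ -e^(-4t); -2·s/(s^2 + 1) ↔ -2cos(t); 1·1/(s^2 + 1) ↔ sin(t).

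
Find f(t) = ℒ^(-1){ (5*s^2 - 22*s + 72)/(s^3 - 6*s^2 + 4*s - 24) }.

f(t) = 3*exp(6*t) - 5*sin(2*t) + 2*cos(2*t)

Factor the denominator: s^3 - 6*s^2 + 4*s - 24 = (s - 6)*(s^2 + 4).
Partial fraction decomposition gives [3/(s - 6)] + [2*s/(s^2 + 4)] + [-10/(s^2 + 4)].
Invert each term: 3/(s - 6) ↔ 3e^(6t); 2·s/(s^2 + 4) ↔ 2cos(2t); -5·2/(s^2 + 4) ↔ -5sin(2t).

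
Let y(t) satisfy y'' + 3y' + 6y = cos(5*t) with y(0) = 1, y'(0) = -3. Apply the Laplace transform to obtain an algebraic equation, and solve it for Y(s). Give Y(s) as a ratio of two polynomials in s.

Y(s) = (s^3 + 26*s)/(s^4 + 3*s^3 + 31*s^2 + 75*s + 150)

Apply the Laplace transform to the equation.
The derivative rules (L{y''} = s^2 Y - s·y(0) - y'(0) and L{y'} = sY - y(0), with y(0) = 1, y'(0) = -3) turn the left side into (s^2 + 3*s + 6)Y - (s).
The right side is L{cos(5*t)} = s/(s^2 + 25).
So (s^2 + 3*s + 6)Y = s/(s^2 + 25) + (s).
Isolate Y and clear denominators.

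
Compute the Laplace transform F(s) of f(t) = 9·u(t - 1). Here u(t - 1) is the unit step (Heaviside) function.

By the second shifting theorem, L{u(t - c)·g(t - c)} = e^(-cs)·G(s) with c = 1 and G(s) = L{g(t)}.
L{9} = 9/s.

F(s) = 9*exp(-s)/s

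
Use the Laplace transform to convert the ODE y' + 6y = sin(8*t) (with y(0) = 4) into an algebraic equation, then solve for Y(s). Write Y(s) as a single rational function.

Take the Laplace transform of both sides.
Using L{y'} = sY - y(0) = sY - 4, the left side becomes (s + 6)Y - (4).
The right side is L{sin(8*t)} = 8/(s^2 + 64).
So (s + 6)Y = 8/(s^2 + 64) + (4).
Divide through and combine into a single rational function.

Y(s) = (4*s^2 + 264)/(s^3 + 6*s^2 + 64*s + 384)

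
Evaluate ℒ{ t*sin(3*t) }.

L{sin(3t)} = 3/(s^2 + 9).
Then apply L{t·g(t)} = -d/ds[G(s)] with G(s) = 3/(s^2 + 9):
differentiating 1 time and applying the sign gives 6*s/(s^2 + 9)^2.

6*s/(s^2 + 9)^2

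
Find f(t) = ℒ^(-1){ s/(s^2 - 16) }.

f(t) = cosh(4*t)

Since L{cosh(4t)} = s/(s^2 - 16), the inverse is cosh(4*t).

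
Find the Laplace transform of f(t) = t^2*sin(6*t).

L{sin(6t)} = 6/(s^2 + 36).
Then apply L{t^2·g(t)} = (-1)^2 d^2/ds^2[G(s)] with G(s) = 6/(s^2 + 36):
differentiating 2 times and applying the sign gives 36*(s^2 - 12)/(s^2 + 36)^3.

36*(s^2 - 12)/(s^2 + 36)^3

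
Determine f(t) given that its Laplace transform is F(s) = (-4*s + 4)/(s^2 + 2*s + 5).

f(t) = 4*exp(-t)*sin(2*t) - 4*exp(-t)*cos(2*t)

Complete the square in the denominator: s^2 + 2*s + 5 = (s + 1)^2 + 2^2.
Split the numerator to match: -4*s + 4 = -4·(s + 1) + 4·2.
Invert each term: -4·(s + 1)/((s + 1)^2 + 4) ↔ -4e^(-t)cos(2t); 4·2/((s + 1)^2 + 4) ↔ 4e^(-t)sin(2t).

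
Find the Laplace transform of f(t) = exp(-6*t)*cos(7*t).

L{cos(7t)} = s/(s^2 + 49).
By the first shifting theorem, multiplying by e^(-6t) replaces s with s + 6.

(s + 6)/((s + 6)^2 + 49)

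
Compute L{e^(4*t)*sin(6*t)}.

L{sin(6t)} = 6/(s^2 + 36).
By the first shifting theorem, multiplying by e^(4t) replaces s with s - 4.

6/((s - 4)^2 + 36)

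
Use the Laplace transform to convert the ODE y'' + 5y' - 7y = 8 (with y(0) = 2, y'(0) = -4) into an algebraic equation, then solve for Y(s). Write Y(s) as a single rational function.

Take the Laplace transform of both sides.
With L{y''} = s^2 Y - s·y(0) - y'(0) and L{y'} = sY - y(0), with y(0) = 2, y'(0) = -4: the LHS transforms to (s^2 + 5*s - 7)Y - (2*s + 6).
The right side is L{8} = 8/s.
So (s^2 + 5*s - 7)Y = 8/s + (2*s + 6).
Solve for Y(s) and write it as one ratio of polynomials.

Y(s) = (2*s^2 + 6*s + 8)/(s^3 + 5*s^2 - 7*s)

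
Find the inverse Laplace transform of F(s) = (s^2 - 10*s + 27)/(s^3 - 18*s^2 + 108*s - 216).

3*t^2*exp(6*t)/2 + 2*t*exp(6*t) + exp(6*t)

Factor the denominator: s^3 - 18*s^2 + 108*s - 216 = (s - 6)^3.
Partial fraction decomposition gives [1/(s - 6)] + [2/(s - 6)^2] + [3/(s - 6)^3].
Invert each term: 1/(s - 6) ↔ e^(6t); 2/(s - 6)^2 ↔ 2t·e^(6t); 3/(s - 6)^3 ↔ (3/2)t^2·e^(6t).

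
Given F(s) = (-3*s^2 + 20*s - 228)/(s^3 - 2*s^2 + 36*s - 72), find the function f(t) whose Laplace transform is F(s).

Factor the denominator: s^3 - 2*s^2 + 36*s - 72 = (s - 2)*(s^2 + 36).
Partial fraction decomposition gives [-5/(s - 2)] + [2*s/(s^2 + 36)] + [24/(s^2 + 36)].
Invert each term: -5/(s - 2) ↔ -5e^(2t); 2·s/(s^2 + 36) ↔ 2cos(6t); 4·6/(s^2 + 36) ↔ 4sin(6t).

f(t) = -5*exp(2*t) + 4*sin(6*t) + 2*cos(6*t)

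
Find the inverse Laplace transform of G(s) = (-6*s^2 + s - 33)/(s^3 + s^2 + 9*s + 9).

Factor the denominator: s^3 + s^2 + 9*s + 9 = (s + 1)*(s^2 + 9).
Partial fraction decomposition gives [-4/(s + 1)] + [-2*s/(s^2 + 9)] + [3/(s^2 + 9)].
Invert each term: -4/(s + 1) ↔ -4e^(-t); -2·s/(s^2 + 9) ↔ -2cos(3t); 1·3/(s^2 + 9) ↔ sin(3t).

sin(3*t) - 2*cos(3*t) - 4*exp(-t)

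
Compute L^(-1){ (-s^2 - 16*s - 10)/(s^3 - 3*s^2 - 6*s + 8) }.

-5*exp(4*t) + 3*exp(t) + exp(-2*t)

Factor the denominator: s^3 - 3*s^2 - 6*s + 8 = (s - 4)*(s - 1)*(s + 2).
Partial fraction decomposition gives [-5/(s - 4)] + [3/(s - 1)] + [1/(s + 2)].
Invert each term: -5/(s - 4) ↔ -5e^(4t); 3/(s - 1) ↔ 3e^(t); 1/(s + 2) ↔ e^(-2t).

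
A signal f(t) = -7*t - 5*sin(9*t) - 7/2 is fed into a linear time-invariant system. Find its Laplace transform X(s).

X(s) = -45/(s^2 + 81) - 7/(2*s) - 7/s^2

The transform is linear, so treat each term independently.
L{-7/2} = (-7/2)/s; (-5)·[L{sin(9t)} = 9/(s^2 + 81)]; (-7)·[L{t} = 1!/s^2 = 1/s^2].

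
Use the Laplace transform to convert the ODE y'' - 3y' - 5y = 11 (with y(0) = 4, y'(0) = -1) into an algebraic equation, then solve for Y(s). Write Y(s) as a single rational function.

Y(s) = (4*s^2 - 13*s + 11)/(s^3 - 3*s^2 - 5*s)

Take the Laplace transform of both sides.
Using L{y''} = s^2 Y - s·y(0) - y'(0) and L{y'} = sY - y(0), with y(0) = 4, y'(0) = -1, the left side becomes (s^2 - 3*s - 5)Y - (4*s - 13).
The right side is L{11} = 11/s.
So (s^2 - 3*s - 5)Y = 11/s + (4*s - 13).
Isolate Y and clear denominators.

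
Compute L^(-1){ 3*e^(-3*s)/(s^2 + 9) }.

Heaviside(t - 3)*(sin(3*t - 9))

The factor e^(-3s) signals a time shift by c = 3 (second shifting theorem).
L{sin(3t)} = 3/(s^2 + 9), so L^-1{3/(s^2 + 9)} = sin(3*t).
Hence the inverse is u(t - 3) times that function evaluated at t - 3.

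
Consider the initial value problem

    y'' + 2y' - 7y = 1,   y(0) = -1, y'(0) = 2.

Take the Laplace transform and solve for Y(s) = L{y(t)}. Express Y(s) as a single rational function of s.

Take the Laplace transform of both sides.
The derivative rules (L{y''} = s^2 Y - s·y(0) - y'(0) and L{y'} = sY - y(0), with y(0) = -1, y'(0) = 2) turn the left side into (s^2 + 2*s - 7)Y - (-s).
The right side is L{1} = 1/s.
So (s^2 + 2*s - 7)Y = 1/s + (-s).
Divide through and combine into a single rational function.

Y(s) = (-s^2 + 1)/(s^3 + 2*s^2 - 7*s)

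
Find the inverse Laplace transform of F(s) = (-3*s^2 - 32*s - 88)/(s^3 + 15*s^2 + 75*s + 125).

-3*t^2*exp(-5*t)/2 - 2*t*exp(-5*t) - 3*exp(-5*t)

Factor the denominator: s^3 + 15*s^2 + 75*s + 125 = (s + 5)^3.
Partial fraction decomposition gives [-3/(s + 5)] + [-2/(s + 5)^2] + [-3/(s + 5)^3].
Invert each term: -3/(s + 5) ↔ -3e^(-5t); -2/(s + 5)^2 ↔ -2t·e^(-5t); -3/(s + 5)^3 ↔ (-3/2)t^2·e^(-5t).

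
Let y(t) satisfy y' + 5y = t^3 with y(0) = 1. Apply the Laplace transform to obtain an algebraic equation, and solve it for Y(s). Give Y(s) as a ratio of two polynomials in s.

Y(s) = (s^4 + 6)/(s^5 + 5*s^4)

Apply the Laplace transform to the equation.
The derivative rules (L{y'} = sY - y(0) = sY - 1) turn the left side into (s + 5)Y - (1).
The right side is L{t^3} = 6/s^4.
So (s + 5)Y = 6/s^4 + (1).
Solve for Y(s) and write it as one ratio of polynomials.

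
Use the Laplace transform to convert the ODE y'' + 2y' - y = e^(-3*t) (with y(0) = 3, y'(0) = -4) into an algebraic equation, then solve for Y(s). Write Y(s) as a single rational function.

Take the Laplace transform of both sides.
Using L{y''} = s^2 Y - s·y(0) - y'(0) and L{y'} = sY - y(0), with y(0) = 3, y'(0) = -4, the left side becomes (s^2 + 2*s - 1)Y - (3*s + 2).
The right side is L{e^(-3*t)} = 1/(s + 3).
So (s^2 + 2*s - 1)Y = 1/(s + 3) + (3*s + 2).
Isolate Y and clear denominators.

Y(s) = (3*s^2 + 11*s + 7)/(s^3 + 5*s^2 + 5*s - 3)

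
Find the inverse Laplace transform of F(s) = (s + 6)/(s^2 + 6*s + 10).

3*exp(-3*t)*sin(t) + exp(-3*t)*cos(t)

Complete the square in the denominator: s^2 + 6*s + 10 = (s + 3)^2 + 1^2.
Split the numerator to match: s + 6 = 1·(s + 3) + 3·1.
Invert each term: 1·(s + 3)/((s + 3)^2 + 1) ↔ e^(-3t)cos(t); 3·1/((s + 3)^2 + 1) ↔ 3e^(-3t)sin(t).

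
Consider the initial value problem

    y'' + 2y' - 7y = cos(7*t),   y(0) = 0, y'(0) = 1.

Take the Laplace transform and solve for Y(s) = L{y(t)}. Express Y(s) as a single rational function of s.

Y(s) = (s^2 + s + 49)/(s^4 + 2*s^3 + 42*s^2 + 98*s - 343)

Take the Laplace transform of both sides.
The derivative rules (L{y''} = s^2 Y - s·y(0) - y'(0) and L{y'} = sY - y(0), with y(0) = 0, y'(0) = 1) turn the left side into (s^2 + 2*s - 7)Y - (1).
The right side is L{cos(7*t)} = s/(s^2 + 49).
So (s^2 + 2*s - 7)Y = s/(s^2 + 49) + (1).
Solve for Y(s) and write it as one ratio of polynomials.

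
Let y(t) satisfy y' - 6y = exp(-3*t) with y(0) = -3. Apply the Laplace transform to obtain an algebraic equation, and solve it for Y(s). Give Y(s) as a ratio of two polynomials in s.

Y(s) = (-3*s - 8)/(s^2 - 3*s - 18)

Transform both sides with L{·}.
Using L{y'} = sY - y(0) = sY - (-3), the left side becomes (s - 6)Y - (-3).
The right side is L{exp(-3*t)} = 1/(s + 3).
So (s - 6)Y = 1/(s + 3) + (-3).
Divide through and combine into a single rational function.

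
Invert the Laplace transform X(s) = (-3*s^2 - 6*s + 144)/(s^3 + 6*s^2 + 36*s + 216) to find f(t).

f(t) = 3*sin(6*t) - 4*cos(6*t) + exp(-6*t)

Factor the denominator: s^3 + 6*s^2 + 36*s + 216 = (s + 6)*(s^2 + 36).
Partial fraction decomposition gives [1/(s + 6)] + [-4*s/(s^2 + 36)] + [18/(s^2 + 36)].
Invert each term: 1/(s + 6) ↔ e^(-6t); -4·s/(s^2 + 36) ↔ -4cos(6t); 3·6/(s^2 + 36) ↔ 3sin(6t).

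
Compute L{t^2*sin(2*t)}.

4*(3*s^2 - 4)/(s^2 + 4)^3

L{sin(2t)} = 2/(s^2 + 4).
Then apply L{t^2·g(t)} = (-1)^2 d^2/ds^2[G(s)] with G(s) = 2/(s^2 + 4):
differentiating 2 times and applying the sign gives 4*(3*s^2 - 4)/(s^2 + 4)^3.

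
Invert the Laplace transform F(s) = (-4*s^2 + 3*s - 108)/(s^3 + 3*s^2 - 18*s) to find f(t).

f(t) = -5*exp(3*t) + 6 - 5*exp(-6*t)

Factor the denominator: s^3 + 3*s^2 - 18*s = s*(s - 3)*(s + 6).
Partial fraction decomposition gives [-5/(s - 3)] + [-5/(s + 6)] + [6/s].
Invert each term: -5/(s - 3) ↔ -5e^(3t); -5/(s + 6) ↔ -5e^(-6t); 6/(s - 0) ↔ 6e^(0t).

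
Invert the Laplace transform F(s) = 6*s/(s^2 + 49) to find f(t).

f(t) = 6*cos(7*t)

Since L{cos(7t)} = s/(s^2 + 49), the inverse is cos(7*t), scaled by 6.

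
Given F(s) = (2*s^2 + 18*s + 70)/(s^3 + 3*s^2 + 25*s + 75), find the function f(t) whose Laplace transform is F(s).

f(t) = 3*sin(5*t) + cos(5*t) + exp(-3*t)

Factor the denominator: s^3 + 3*s^2 + 25*s + 75 = (s + 3)*(s^2 + 25).
Partial fraction decomposition gives [1/(s + 3)] + [s/(s^2 + 25)] + [15/(s^2 + 25)].
Invert each term: 1/(s + 3) ↔ e^(-3t); 1·s/(s^2 + 25) ↔ cos(5t); 3·5/(s^2 + 25) ↔ 3sin(5t).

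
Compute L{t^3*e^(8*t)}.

6/(s - 8)^4

L{t^3} = 3!/s^4 = 6/s^4.
By the first shifting theorem, multiplying by e^(8t) replaces s with s - 8.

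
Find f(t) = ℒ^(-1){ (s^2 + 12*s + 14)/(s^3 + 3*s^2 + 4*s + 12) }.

Factor the denominator: s^3 + 3*s^2 + 4*s + 12 = (s + 3)*(s^2 + 4).
Partial fraction decomposition gives [-1/(s + 3)] + [2*s/(s^2 + 4)] + [6/(s^2 + 4)].
Invert each term: -1/(s + 3) ↔ -e^(-3t); 2·s/(s^2 + 4) ↔ 2cos(2t); 3·2/(s^2 + 4) ↔ 3sin(2t).

f(t) = 3*sin(2*t) + 2*cos(2*t) - exp(-3*t)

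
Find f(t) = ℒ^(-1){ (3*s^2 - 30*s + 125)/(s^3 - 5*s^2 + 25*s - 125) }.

f(t) = exp(5*t) - 4*sin(5*t) + 2*cos(5*t)

Factor the denominator: s^3 - 5*s^2 + 25*s - 125 = (s - 5)*(s^2 + 25).
Partial fraction decomposition gives [1/(s - 5)] + [2*s/(s^2 + 25)] + [-20/(s^2 + 25)].
Invert each term: 1/(s - 5) ↔ e^(5t); 2·s/(s^2 + 25) ↔ 2cos(5t); -4·5/(s^2 + 25) ↔ -4sin(5t).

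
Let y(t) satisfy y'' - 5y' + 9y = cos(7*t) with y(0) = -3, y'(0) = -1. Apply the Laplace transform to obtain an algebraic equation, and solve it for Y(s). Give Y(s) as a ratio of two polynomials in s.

Y(s) = (-3*s^3 + 14*s^2 - 146*s + 686)/(s^4 - 5*s^3 + 58*s^2 - 245*s + 441)

Take the Laplace transform of both sides.
Using L{y''} = s^2 Y - s·y(0) - y'(0) and L{y'} = sY - y(0), with y(0) = -3, y'(0) = -1, the left side becomes (s^2 - 5*s + 9)Y - (-3*s + 14).
The right side is L{cos(7*t)} = s/(s^2 + 49).
So (s^2 - 5*s + 9)Y = s/(s^2 + 49) + (-3*s + 14).
Solve for Y(s) and write it as one ratio of polynomials.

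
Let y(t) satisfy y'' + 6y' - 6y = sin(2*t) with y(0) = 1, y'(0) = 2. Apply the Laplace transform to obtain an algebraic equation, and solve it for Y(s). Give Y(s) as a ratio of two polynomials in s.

Y(s) = (s^3 + 8*s^2 + 4*s + 34)/(s^4 + 6*s^3 - 2*s^2 + 24*s - 24)

Apply the Laplace transform to the equation.
Using L{y''} = s^2 Y - s·y(0) - y'(0) and L{y'} = sY - y(0), with y(0) = 1, y'(0) = 2, the left side becomes (s^2 + 6*s - 6)Y - (s + 8).
The right side is L{sin(2*t)} = 2/(s^2 + 4).
So (s^2 + 6*s - 6)Y = 2/(s^2 + 4) + (s + 8).
Divide through and combine into a single rational function.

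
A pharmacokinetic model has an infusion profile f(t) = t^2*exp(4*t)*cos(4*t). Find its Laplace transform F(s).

L{cos(4t)} = s/(s^2 + 16).
Multiplying by e^(4t) shifts s → s - 4, so L{exp(4*t)*cos(4*t)} = (s - 4)/((s - 4)^2 + 16).
Then apply L{t^2·g(t)} = (-1)^2 d^2/ds^2[G(s)] with G(s) = (s - 4)/((s - 4)^2 + 16):
differentiating 2 times and applying the sign gives 2*(s - 4)*(s^2 - 8*s - 32)/(s^2 - 8*s + 32)^3.

F(s) = 2*(s - 4)*(s^2 - 8*s - 32)/(s^2 - 8*s + 32)^3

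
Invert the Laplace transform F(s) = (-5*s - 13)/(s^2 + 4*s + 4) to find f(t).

Factor the denominator: s^2 + 4*s + 4 = (s + 2)^2.
Partial fraction decomposition gives [-5/(s + 2)] + [-3/(s + 2)^2].
Invert each term: -5/(s + 2) ↔ -5e^(-2t); -3/(s + 2)^2 ↔ -3t·e^(-2t).

f(t) = -3*t*exp(-2*t) - 5*exp(-2*t)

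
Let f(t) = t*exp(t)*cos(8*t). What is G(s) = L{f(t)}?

G(s) = (s - 9)*(s + 7)/(s^2 - 2*s + 65)^2

L{cos(8t)} = s/(s^2 + 64).
Multiplying by e^(t) shifts s → s - 1, so L{exp(t)*cos(8*t)} = (s - 1)/((s - 1)^2 + 64).
Then apply L{t·g(t)} = -d/ds[H(s)] with H(s) = (s - 1)/((s - 1)^2 + 64):
differentiating 1 time and applying the sign gives (s - 9)*(s + 7)/(s^2 - 2*s + 65)^2.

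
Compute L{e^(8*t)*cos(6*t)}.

L{cos(6t)} = s/(s^2 + 36).
By the first shifting theorem, multiplying by e^(8t) replaces s with s - 8.

(s - 8)/((s - 8)^2 + 36)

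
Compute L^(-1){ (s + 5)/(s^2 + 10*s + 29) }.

exp(-5*t)*cos(2*t)

Rewrite the denominator: s^2 + 10*s + 29 = (s + 5)^2 + 4.
The form in (s + 5) signals a first-shifting-theorem factor e^(-5t).
Since L{cos(2t)} = s/(s^2 + 4), the inverse is e^(-5*t)*cos(2*t).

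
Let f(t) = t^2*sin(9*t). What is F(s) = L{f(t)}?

L{sin(9t)} = 9/(s^2 + 81).
Then apply L{t^2·g(t)} = (-1)^2 d^2/ds^2[G(s)] with G(s) = 9/(s^2 + 81):
differentiating 2 times and applying the sign gives 54*(s^2 - 27)/(s^2 + 81)^3.

F(s) = 54*(s^2 - 27)/(s^2 + 81)^3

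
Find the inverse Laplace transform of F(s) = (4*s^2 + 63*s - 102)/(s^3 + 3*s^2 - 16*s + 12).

Factor the denominator: s^3 + 3*s^2 - 16*s + 12 = (s - 2)*(s - 1)*(s + 6).
Partial fraction decomposition gives [5/(s - 1)] + [5/(s - 2)] + [-6/(s + 6)].
Invert each term: 5/(s - 1) ↔ 5e^(t); 5/(s - 2) ↔ 5e^(2t); -6/(s + 6) ↔ -6e^(-6t).

5*exp(2*t) + 5*exp(t) - 6*exp(-6*t)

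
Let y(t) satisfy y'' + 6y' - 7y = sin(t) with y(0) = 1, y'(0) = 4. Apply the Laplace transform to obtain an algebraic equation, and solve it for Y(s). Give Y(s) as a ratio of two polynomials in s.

Y(s) = (s^3 + 10*s^2 + s + 11)/(s^4 + 6*s^3 - 6*s^2 + 6*s - 7)

Apply the Laplace transform to the equation.
With L{y''} = s^2 Y - s·y(0) - y'(0) and L{y'} = sY - y(0), with y(0) = 1, y'(0) = 4: the LHS transforms to (s^2 + 6*s - 7)Y - (s + 10).
The right side is L{sin(t)} = 1/(s^2 + 1).
So (s^2 + 6*s - 7)Y = 1/(s^2 + 1) + (s + 10).
Divide through and combine into a single rational function.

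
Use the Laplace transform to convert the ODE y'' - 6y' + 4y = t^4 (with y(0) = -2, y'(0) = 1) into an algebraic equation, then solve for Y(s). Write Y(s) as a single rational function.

Y(s) = (-2*s^6 + 13*s^5 + 24)/(s^7 - 6*s^6 + 4*s^5)

Laplace-transform each side.
The derivative rules (L{y''} = s^2 Y - s·y(0) - y'(0) and L{y'} = sY - y(0), with y(0) = -2, y'(0) = 1) turn the left side into (s^2 - 6*s + 4)Y - (-2*s + 13).
The right side is L{t^4} = 24/s^5.
So (s^2 - 6*s + 4)Y = 24/s^5 + (-2*s + 13).
Isolate Y and clear denominators.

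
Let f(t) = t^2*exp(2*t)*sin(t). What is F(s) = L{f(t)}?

F(s) = 2*(3*s^2 - 12*s + 11)/(s^2 - 4*s + 5)^3

L{sin(t)} = 1/(s^2 + 1).
Multiplying by e^(2t) shifts s → s - 2, so L{exp(2*t)*sin(t)} = 1/((s - 2)^2 + 1).
Then apply L{t^2·g(t)} = (-1)^2 d^2/ds^2[G(s)] with G(s) = 1/((s - 2)^2 + 1):
differentiating 2 times and applying the sign gives 2*(3*s^2 - 12*s + 11)/(s^2 - 4*s + 5)^3.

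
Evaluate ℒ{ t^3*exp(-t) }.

6/(s + 1)^4

L{t^3} = 3!/s^4 = 6/s^4.
By the first shifting theorem, multiplying by e^(-t) replaces s with s + 1.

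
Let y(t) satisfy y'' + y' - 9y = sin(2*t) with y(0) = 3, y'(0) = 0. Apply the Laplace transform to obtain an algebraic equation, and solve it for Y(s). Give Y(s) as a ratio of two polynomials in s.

Y(s) = (3*s^3 + 3*s^2 + 12*s + 14)/(s^4 + s^3 - 5*s^2 + 4*s - 36)

Laplace-transform each side.
With L{y''} = s^2 Y - s·y(0) - y'(0) and L{y'} = sY - y(0), with y(0) = 3, y'(0) = 0: the LHS transforms to (s^2 + s - 9)Y - (3*s + 3).
The right side is L{sin(2*t)} = 2/(s^2 + 4).
So (s^2 + s - 9)Y = 2/(s^2 + 4) + (3*s + 3).
Isolate Y and clear denominators.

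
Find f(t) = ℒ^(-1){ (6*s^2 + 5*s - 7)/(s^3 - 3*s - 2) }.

Factor the denominator: s^3 - 3*s - 2 = (s - 2)*(s + 1)^2.
Partial fraction decomposition gives [3/(s + 1)] + [2/(s + 1)^2] + [3/(s - 2)].
Invert each term: 3/(s + 1) ↔ 3e^(-t); 2/(s + 1)^2 ↔ 2t·e^(-t); 3/(s - 2) ↔ 3e^(2t).

f(t) = 2*t*exp(-t) + 3*exp(2*t) + 3*exp(-t)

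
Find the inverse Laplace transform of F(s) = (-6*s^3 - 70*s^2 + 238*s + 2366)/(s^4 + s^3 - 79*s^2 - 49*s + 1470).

-4*exp(7*t) - 4*exp(5*t) - 2*exp(-6*t) + 4*exp(-7*t)

Factor the denominator: s^4 + s^3 - 79*s^2 - 49*s + 1470 = (s - 7)*(s - 5)*(s + 6)*(s + 7).
Partial fraction decomposition gives [-4/(s - 5)] + [-4/(s - 7)] + [-2/(s + 6)] + [4/(s + 7)].
Invert each term: -4/(s - 5) ↔ -4e^(5t); -4/(s - 7) ↔ -4e^(7t); -2/(s + 6) ↔ -2e^(-6t); 4/(s + 7) ↔ 4e^(-7t).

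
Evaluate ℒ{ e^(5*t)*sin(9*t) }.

L{sin(9t)} = 9/(s^2 + 81).
By the first shifting theorem, multiplying by e^(5t) replaces s with s - 5.

9/((s - 5)^2 + 81)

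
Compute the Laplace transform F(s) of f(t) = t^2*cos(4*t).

F(s) = 2*s*(s^2 - 48)/(s^2 + 16)^3

L{cos(4t)} = s/(s^2 + 16).
Then apply L{t^2·g(t)} = (-1)^2 d^2/ds^2[G(s)] with G(s) = s/(s^2 + 16):
differentiating 2 times and applying the sign gives 2*s*(s^2 - 48)/(s^2 + 16)^3.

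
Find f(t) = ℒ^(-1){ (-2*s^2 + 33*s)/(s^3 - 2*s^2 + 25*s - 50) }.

Factor the denominator: s^3 - 2*s^2 + 25*s - 50 = (s - 2)*(s^2 + 25).
Partial fraction decomposition gives [2/(s - 2)] + [-4*s/(s^2 + 25)] + [25/(s^2 + 25)].
Invert each term: 2/(s - 2) ↔ 2e^(2t); -4·s/(s^2 + 25) ↔ -4cos(5t); 5·5/(s^2 + 25) ↔ 5sin(5t).

f(t) = 2*exp(2*t) + 5*sin(5*t) - 4*cos(5*t)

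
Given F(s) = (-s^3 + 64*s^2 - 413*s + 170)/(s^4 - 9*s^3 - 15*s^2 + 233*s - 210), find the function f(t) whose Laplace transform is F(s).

Factor the denominator: s^4 - 9*s^3 - 15*s^2 + 233*s - 210 = (s - 7)*(s - 6)*(s - 1)*(s + 5).
Partial fraction decomposition gives [4/(s - 6)] + [-1/(s - 1)] + [1/(s - 7)] + [-5/(s + 5)].
Invert each term: 4/(s - 6) ↔ 4e^(6t); -1/(s - 1) ↔ -e^(t); 1/(s - 7) ↔ e^(7t); -5/(s + 5) ↔ -5e^(-5t).

f(t) = exp(7*t) + 4*exp(6*t) - exp(t) - 5*exp(-5*t)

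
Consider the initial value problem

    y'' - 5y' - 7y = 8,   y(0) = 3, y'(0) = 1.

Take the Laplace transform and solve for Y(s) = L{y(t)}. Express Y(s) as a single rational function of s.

Y(s) = (3*s^2 - 14*s + 8)/(s^3 - 5*s^2 - 7*s)

Take the Laplace transform of both sides.
The derivative rules (L{y''} = s^2 Y - s·y(0) - y'(0) and L{y'} = sY - y(0), with y(0) = 3, y'(0) = 1) turn the left side into (s^2 - 5*s - 7)Y - (3*s - 14).
The right side is L{8} = 8/s.
So (s^2 - 5*s - 7)Y = 8/s + (3*s - 14).
Solve for Y(s) and write it as one ratio of polynomials.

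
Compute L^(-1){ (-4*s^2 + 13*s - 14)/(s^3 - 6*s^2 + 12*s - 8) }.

-2*t^2*exp(2*t) - 3*t*exp(2*t) - 4*exp(2*t)

Factor the denominator: s^3 - 6*s^2 + 12*s - 8 = (s - 2)^3.
Partial fraction decomposition gives [-4/(s - 2)] + [-3/(s - 2)^2] + [-4/(s - 2)^3].
Invert each term: -4/(s - 2) ↔ -4e^(2t); -3/(s - 2)^2 ↔ -3t·e^(2t); -4/(s - 2)^3 ↔ (-2)t^2·e^(2t).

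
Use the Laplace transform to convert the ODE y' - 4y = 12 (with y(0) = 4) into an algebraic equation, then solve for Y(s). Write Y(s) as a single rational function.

Y(s) = (4*s + 12)/(s^2 - 4*s)

Transform both sides with L{·}.
With L{y'} = sY - y(0) = sY - 4: the LHS transforms to (s - 4)Y - (4).
The right side is L{12} = 12/s.
So (s - 4)Y = 12/s + (4).
Divide through and combine into a single rational function.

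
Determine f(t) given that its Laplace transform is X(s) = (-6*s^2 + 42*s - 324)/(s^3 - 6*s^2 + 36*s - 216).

Factor the denominator: s^3 - 6*s^2 + 36*s - 216 = (s - 6)*(s^2 + 36).
Partial fraction decomposition gives [-4/(s - 6)] + [-2*s/(s^2 + 36)] + [30/(s^2 + 36)].
Invert each term: -4/(s - 6) ↔ -4e^(6t); -2·s/(s^2 + 36) ↔ -2cos(6t); 5·6/(s^2 + 36) ↔ 5sin(6t).

f(t) = -4*exp(6*t) + 5*sin(6*t) - 2*cos(6*t)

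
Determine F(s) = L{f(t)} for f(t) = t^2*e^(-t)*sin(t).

L{sin(t)} = 1/(s^2 + 1).
Multiplying by e^(-t) shifts s → s + 1, so L{e^(-t)*sin(t)} = 1/((s + 1)^2 + 1).
Then apply L{t^2·g(t)} = (-1)^2 d^2/ds^2[G(s)] with G(s) = 1/((s + 1)^2 + 1):
differentiating 2 times and applying the sign gives 2*(3*s^2 + 6*s + 2)/(s^2 + 2*s + 2)^3.

F(s) = 2*(3*s^2 + 6*s + 2)/(s^2 + 2*s + 2)^3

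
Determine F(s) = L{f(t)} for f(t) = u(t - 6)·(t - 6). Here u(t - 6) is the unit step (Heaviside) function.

F(s) = exp(-6*s)/s^2

By the second shifting theorem, L{u(t - c)·g(t - c)} = e^(-cs)·G(s) with c = 6 and G(s) = L{g(t)}.
L{t} = 1!/s^2 = 1/s^2.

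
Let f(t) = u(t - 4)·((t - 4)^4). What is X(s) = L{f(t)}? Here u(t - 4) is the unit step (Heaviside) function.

X(s) = 24*exp(-4*s)/s^5

By the second shifting theorem, L{u(t - c)·g(t - c)} = e^(-cs)·G(s) with c = 4 and G(s) = L{g(t)}.
L{t^4} = 4!/s^5 = 24/s^5.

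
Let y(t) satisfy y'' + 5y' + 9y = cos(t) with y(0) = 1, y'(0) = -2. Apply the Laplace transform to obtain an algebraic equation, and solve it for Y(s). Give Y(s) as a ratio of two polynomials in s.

Y(s) = (s^3 + 3*s^2 + 2*s + 3)/(s^4 + 5*s^3 + 10*s^2 + 5*s + 9)

Apply the Laplace transform to the equation.
With L{y''} = s^2 Y - s·y(0) - y'(0) and L{y'} = sY - y(0), with y(0) = 1, y'(0) = -2: the LHS transforms to (s^2 + 5*s + 9)Y - (s + 3).
The right side is L{cos(t)} = s/(s^2 + 1).
So (s^2 + 5*s + 9)Y = s/(s^2 + 1) + (s + 3).
Divide through and combine into a single rational function.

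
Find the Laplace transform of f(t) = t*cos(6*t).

L{cos(6t)} = s/(s^2 + 36).
Then apply L{t·g(t)} = -d/ds[G(s)] with G(s) = s/(s^2 + 36):
differentiating 1 time and applying the sign gives (s - 6)*(s + 6)/(s^2 + 36)^2.

(s - 6)*(s + 6)/(s^2 + 36)^2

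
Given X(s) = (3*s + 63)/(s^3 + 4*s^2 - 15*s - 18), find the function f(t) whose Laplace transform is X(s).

f(t) = 2*exp(3*t) - 3*exp(-t) + exp(-6*t)

Factor the denominator: s^3 + 4*s^2 - 15*s - 18 = (s - 3)*(s + 1)*(s + 6).
Partial fraction decomposition gives [1/(s + 6)] + [-3/(s + 1)] + [2/(s - 3)].
Invert each term: 1/(s + 6) ↔ e^(-6t); -3/(s + 1) ↔ -3e^(-t); 2/(s - 3) ↔ 2e^(3t).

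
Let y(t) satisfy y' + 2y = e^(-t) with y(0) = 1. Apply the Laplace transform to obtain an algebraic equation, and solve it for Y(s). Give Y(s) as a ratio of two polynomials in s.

Y(s) = 1/(s + 1)

Laplace-transform each side.
Using L{y'} = sY - y(0) = sY - 1, the left side becomes (s + 2)Y - (1).
The right side is L{e^(-t)} = 1/(s + 1).
So (s + 2)Y = 1/(s + 1) + (1).
Divide through and combine into a single rational function.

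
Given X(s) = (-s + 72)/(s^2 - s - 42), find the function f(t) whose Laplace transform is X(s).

f(t) = 5*exp(7*t) - 6*exp(-6*t)

Factor the denominator: s^2 - s - 42 = (s - 7)*(s + 6).
Partial fraction decomposition gives [5/(s - 7)] + [-6/(s + 6)].
Invert each term: 5/(s - 7) ↔ 5e^(7t); -6/(s + 6) ↔ -6e^(-6t).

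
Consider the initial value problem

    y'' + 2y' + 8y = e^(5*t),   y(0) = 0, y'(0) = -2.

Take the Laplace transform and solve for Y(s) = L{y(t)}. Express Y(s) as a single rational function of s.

Take the Laplace transform of both sides.
The derivative rules (L{y''} = s^2 Y - s·y(0) - y'(0) and L{y'} = sY - y(0), with y(0) = 0, y'(0) = -2) turn the left side into (s^2 + 2*s + 8)Y - (-2).
The right side is L{e^(5*t)} = 1/(s - 5).
So (s^2 + 2*s + 8)Y = 1/(s - 5) + (-2).
Isolate Y and clear denominators.

Y(s) = (-2*s + 11)/(s^3 - 3*s^2 - 2*s - 40)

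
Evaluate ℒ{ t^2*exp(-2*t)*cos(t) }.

2*(s + 2)*(s^2 + 4*s + 1)/(s^2 + 4*s + 5)^3

L{cos(t)} = s/(s^2 + 1).
Multiplying by e^(-2t) shifts s → s + 2, so L{exp(-2*t)*cos(t)} = (s + 2)/((s + 2)^2 + 1).
Then apply L{t^2·g(t)} = (-1)^2 d^2/ds^2[G(s)] with G(s) = (s + 2)/((s + 2)^2 + 1):
differentiating 2 times and applying the sign gives 2*(s + 2)*(s^2 + 4*s + 1)/(s^2 + 4*s + 5)^3.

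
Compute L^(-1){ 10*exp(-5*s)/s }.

Heaviside(t - 5)*(10)

The factor e^(-5s) signals a time shift by c = 5 (second shifting theorem).
L{10} = 10/s, so L^-1{10/s} = 10.
Hence the inverse is u(t - 5) times that function evaluated at t - 5.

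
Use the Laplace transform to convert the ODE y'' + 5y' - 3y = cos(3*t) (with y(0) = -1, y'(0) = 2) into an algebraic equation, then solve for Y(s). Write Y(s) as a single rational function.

Y(s) = (-s^3 - 3*s^2 - 8*s - 27)/(s^4 + 5*s^3 + 6*s^2 + 45*s - 27)

Laplace-transform each side.
The derivative rules (L{y''} = s^2 Y - s·y(0) - y'(0) and L{y'} = sY - y(0), with y(0) = -1, y'(0) = 2) turn the left side into (s^2 + 5*s - 3)Y - (-s - 3).
The right side is L{cos(3*t)} = s/(s^2 + 9).
So (s^2 + 5*s - 3)Y = s/(s^2 + 9) + (-s - 3).
Solve for Y(s) and write it as one ratio of polynomials.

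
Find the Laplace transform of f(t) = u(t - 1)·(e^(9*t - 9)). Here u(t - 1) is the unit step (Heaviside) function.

By the second shifting theorem, L{u(t - c)·g(t - c)} = e^(-cs)·G(s) with c = 1 and G(s) = L{g(t)}.
L{e^(9t)} = 1/(s - 9).

exp(-s)/(s - 9)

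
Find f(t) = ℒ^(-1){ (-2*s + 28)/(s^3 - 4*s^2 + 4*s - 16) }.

f(t) = exp(4*t) - 3*sin(2*t) - cos(2*t)

Factor the denominator: s^3 - 4*s^2 + 4*s - 16 = (s - 4)*(s^2 + 4).
Partial fraction decomposition gives [1/(s - 4)] + [-s/(s^2 + 4)] + [-6/(s^2 + 4)].
Invert each term: 1/(s - 4) ↔ e^(4t); -1·s/(s^2 + 4) ↔ -cos(2t); -3·2/(s^2 + 4) ↔ -3sin(2t).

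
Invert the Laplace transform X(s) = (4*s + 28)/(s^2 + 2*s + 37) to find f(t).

Complete the square in the denominator: s^2 + 2*s + 37 = (s + 1)^2 + 6^2.
Split the numerator to match: 4*s + 28 = 4·(s + 1) + 4·6.
Invert each term: 4·(s + 1)/((s + 1)^2 + 36) ↔ 4e^(-t)cos(6t); 4·6/((s + 1)^2 + 36) ↔ 4e^(-t)sin(6t).

f(t) = 4*exp(-t)*sin(6*t) + 4*exp(-t)*cos(6*t)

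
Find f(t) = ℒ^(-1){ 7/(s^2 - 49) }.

Since L{sinh(7t)} = 7/(s^2 - 49), the inverse is sinh(7*t).

f(t) = sinh(7*t)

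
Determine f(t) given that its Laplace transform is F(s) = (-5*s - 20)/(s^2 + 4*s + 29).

f(t) = -2*exp(-2*t)*sin(5*t) - 5*exp(-2*t)*cos(5*t)

Complete the square in the denominator: s^2 + 4*s + 29 = (s + 2)^2 + 5^2.
Split the numerator to match: -5*s - 20 = -5·(s + 2) - 2·5.
Invert each term: -5·(s + 2)/((s + 2)^2 + 25) ↔ -5e^(-2t)cos(5t); -2·5/((s + 2)^2 + 25) ↔ -2e^(-2t)sin(5t).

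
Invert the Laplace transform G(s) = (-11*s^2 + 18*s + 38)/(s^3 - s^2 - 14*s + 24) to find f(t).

f(t) = -exp(3*t) - 5*exp(2*t) - 5*exp(-4*t)

Factor the denominator: s^3 - s^2 - 14*s + 24 = (s - 3)*(s - 2)*(s + 4).
Partial fraction decomposition gives [-5/(s - 2)] + [-1/(s - 3)] + [-5/(s + 4)].
Invert each term: -5/(s - 2) ↔ -5e^(2t); -1/(s - 3) ↔ -e^(3t); -5/(s + 4) ↔ -5e^(-4t).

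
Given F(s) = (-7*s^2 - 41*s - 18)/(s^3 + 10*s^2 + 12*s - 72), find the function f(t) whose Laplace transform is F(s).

Factor the denominator: s^3 + 10*s^2 + 12*s - 72 = (s - 2)*(s + 6)^2.
Partial fraction decomposition gives [-5/(s + 6)] + [3/(s + 6)^2] + [-2/(s - 2)].
Invert each term: -5/(s + 6) ↔ -5e^(-6t); 3/(s + 6)^2 ↔ 3t·e^(-6t); -2/(s - 2) ↔ -2e^(2t).

f(t) = 3*t*exp(-6*t) - 2*exp(2*t) - 5*exp(-6*t)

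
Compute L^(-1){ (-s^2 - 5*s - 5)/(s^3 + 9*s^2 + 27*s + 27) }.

t^2*exp(-3*t)/2 + t*exp(-3*t) - exp(-3*t)

Factor the denominator: s^3 + 9*s^2 + 27*s + 27 = (s + 3)^3.
Partial fraction decomposition gives [-1/(s + 3)] + [(s + 3)^(-2)] + [(s + 3)^(-3)].
Invert each term: -1/(s + 3) ↔ -e^(-3t); 1/(s + 3)^2 ↔ t·e^(-3t); 1/(s + 3)^3 ↔ (1/2)t^2·e^(-3t).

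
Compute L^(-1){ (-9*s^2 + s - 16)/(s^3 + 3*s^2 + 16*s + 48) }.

4*sin(4*t) - 5*cos(4*t) - 4*exp(-3*t)

Factor the denominator: s^3 + 3*s^2 + 16*s + 48 = (s + 3)*(s^2 + 16).
Partial fraction decomposition gives [-4/(s + 3)] + [-5*s/(s^2 + 16)] + [16/(s^2 + 16)].
Invert each term: -4/(s + 3) ↔ -4e^(-3t); -5·s/(s^2 + 16) ↔ -5cos(4t); 4·4/(s^2 + 16) ↔ 4sin(4t).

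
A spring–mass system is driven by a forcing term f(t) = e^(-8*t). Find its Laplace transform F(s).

L{e^(-8t)} = 1/(s + 8).

F(s) = 1/(s + 8)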